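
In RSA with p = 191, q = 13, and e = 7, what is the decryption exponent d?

1303

φ(n) = (p−1)(q−1) = 190·12 = 2280.
Need d with 7·d ≡ 1 (mod 2280). Apply the extended Euclidean algorithm:
2280 = 325·7 + 5
7 = 1·5 + 2
5 = 2·2 + 1
2 = 2·1 + 0
Back-substitute:
1 = 5 − 2·2
1 = −2·7 + 3·5
1 = 3·2280 − 977·7
So 7·(-977) ≡ 1 (mod 2280), hence d ≡ -977 ≡ 1303 (mod 2280).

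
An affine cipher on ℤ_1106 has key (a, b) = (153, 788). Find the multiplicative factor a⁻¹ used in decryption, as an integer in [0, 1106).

853

Extended Euclidean algorithm:
1106 = 7×153 + 35
153 = 4×35 + 13
35 = 2×13 + 9
13 = 1×9 + 4
9 = 2×4 + 1
4 = 4×1 + 0
gcd = 1, so the inverse exists. Back-substitute:
1 = 9 − 2·4
1 = −2·13 + 3·9
1 = 3·35 − 8·13
1 = −8·153 + 35·35
1 = 35·1106 − 253·153
Hence 153⁻¹ ≡ -253 ≡ 853 (mod 1106).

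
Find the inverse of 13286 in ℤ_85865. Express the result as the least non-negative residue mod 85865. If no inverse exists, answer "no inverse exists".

no inverse exists

Compute gcd(13286, 85865):
85865 = 6×13286 + 6149
13286 = 2×6149 + 988
6149 = 6×988 + 221
988 = 4×221 + 104
221 = 2×104 + 13
104 = 8×13 + 0
Since gcd = 13 > 1, 13286 is not a unit mod 85865.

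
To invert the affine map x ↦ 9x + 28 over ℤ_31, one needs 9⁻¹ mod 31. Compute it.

Apply the Euclidean algorithm to 31 and 9:
31 = 3·9 + 4
9 = 2·4 + 1
4 = 4·1 + 0
gcd = 1, so the inverse exists. Back-substitute:
1 = 9 − 2·4
1 = −2·31 + 7·9
So 9·7 ≡ 1 (mod 31).

7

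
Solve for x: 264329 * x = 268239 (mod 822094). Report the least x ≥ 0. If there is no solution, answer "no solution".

no solution

gcd(264329, 822094):
822094 = 3*264329 + 29107
264329 = 9*29107 + 2366
29107 = 12*2366 + 715
2366 = 3*715 + 221
715 = 3*221 + 52
221 = 4*52 + 13
52 = 4*13 + 0
gcd = 13, but 13 ∤ 268239, so the congruence has no solution.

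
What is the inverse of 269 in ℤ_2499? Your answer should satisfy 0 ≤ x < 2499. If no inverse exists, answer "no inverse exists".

929

gcd(2499, 269) by repeated division:
2499 = 9×269 + 78
269 = 3×78 + 35
78 = 2×35 + 8
35 = 4×8 + 3
8 = 2×3 + 2
3 = 1×2 + 1
2 = 2×1 + 0
The gcd is 1. Working backward:
1 = 3 − 2
1 = −8 + 3·3
1 = 3·35 − 13·8
1 = −13·78 + 29·35
1 = 29·269 − 100·78
1 = −100·2499 + 929·269
So 269·929 ≡ 1 (mod 2499).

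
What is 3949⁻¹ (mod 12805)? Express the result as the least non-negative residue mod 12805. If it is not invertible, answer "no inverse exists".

Extended Euclidean algorithm:
12805 = 3×3949 + 958
3949 = 4×958 + 117
958 = 8×117 + 22
117 = 5×22 + 7
22 = 3×7 + 1
7 = 7×1 + 0
Since gcd(3949, 12805) = 1, back-substitute to write 1 as a combination:
1 = 22 − 3·7
1 = −3·117 + 16·22
1 = 16·958 − 131·117
1 = −131·3949 + 540·958
1 = 540·12805 − 1751·3949
So 3949·(-1751) ≡ 1 (mod 12805), and -1751 ≡ 11054 (mod 12805).

11054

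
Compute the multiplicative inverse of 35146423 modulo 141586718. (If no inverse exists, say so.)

Compute gcd(35146423, 141586718):
141586718 = 4·35146423 + 1001026
35146423 = 35·1001026 + 110513
1001026 = 9·110513 + 6409
110513 = 17·6409 + 1560
6409 = 4·1560 + 169
1560 = 9·169 + 39
169 = 4·39 + 13
39 = 3·13 + 0
gcd(35146423, 141586718) = 13 ≠ 1, so 35146423 has no multiplicative inverse modulo 141586718.

no inverse exists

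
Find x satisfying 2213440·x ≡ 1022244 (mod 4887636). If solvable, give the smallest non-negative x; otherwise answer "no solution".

536520

First find gcd(2213440, 4887636):
4887636 = 2*2213440 + 460756
2213440 = 4*460756 + 370416
460756 = 1*370416 + 90340
370416 = 4*90340 + 9056
90340 = 9*9056 + 8836
9056 = 1*8836 + 220
8836 = 40*220 + 36
220 = 6*36 + 4
36 = 9*4 + 0
gcd = 4 and 4 | 1022244, so solutions exist. Divide through by 4: 553360x ≡ 255561 (mod 1221909).
Now find 553360⁻¹ mod 1221909:
1221909 = 2*553360 + 115189
553360 = 4*115189 + 92604
115189 = 1*92604 + 22585
92604 = 4*22585 + 2264
22585 = 9*2264 + 2209
2264 = 1*2209 + 55
2209 = 40*55 + 9
55 = 6*9 + 1
9 = 9*1 + 0
Back-substitute:
1 = 55 − 6·9
1 = −6·2209 + 241·55
1 = 241·2264 − 247·2209
1 = −247·22585 + 2464·2264
1 = 2464·92604 − 10103·22585
1 = −10103·115189 + 12567·92604
1 = 12567·553360 − 60371·115189
1 = −60371·1221909 + 133309·553360
So 553360⁻¹ ≡ 133309 (mod 1221909).
Then x ≡ 133309·255561 ≡ 536520 (mod 1221909); the smallest non-negative solution is x = 536520.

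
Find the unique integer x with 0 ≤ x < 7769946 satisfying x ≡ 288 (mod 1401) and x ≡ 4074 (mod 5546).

Write x = 288 + 1401·k. Then 1401·k ≡ 4074 − 288 ≡ 3786 (mod 5546).
Need 1401⁻¹ mod 5546. Extended Euclid on (5546, 1401):
5546 = 3·1401 + 1343
1401 = 1·1343 + 58
1343 = 23·58 + 9
58 = 6·9 + 4
9 = 2·4 + 1
4 = 4·1 + 0
Back-substitute:
1 = 9 − 2·4
1 = −2·58 + 13·9
1 = 13·1343 − 301·58
1 = −301·1401 + 314·1343
1 = 314·5546 − 1243·1401
1401⁻¹ ≡ 4303 (mod 5546), so k ≡ 4303·3786 ≡ 2556 (mod 5546).
x = 288 + 1401·2556 = 3581244.

3581244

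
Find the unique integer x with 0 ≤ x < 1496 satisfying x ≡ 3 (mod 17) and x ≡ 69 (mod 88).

1125

Write x = 3 + 17·k. Then 17·k ≡ 69 − 3 ≡ 66 (mod 88).
Need 17⁻¹ mod 88. Extended Euclid on (88, 17):
88 = 5×17 + 3
17 = 5×3 + 2
3 = 1×2 + 1
2 = 2×1 + 0
Back-substitute:
1 = 3 − 2
1 = −17 + 6·3
1 = 6·88 − 31·17
17⁻¹ ≡ 57 (mod 88), so k ≡ 57·66 ≡ 66 (mod 88).
x = 3 + 17·66 = 1125.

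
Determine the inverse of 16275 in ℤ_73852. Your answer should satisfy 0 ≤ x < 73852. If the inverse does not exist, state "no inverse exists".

gcd(73852, 16275) by repeated division:
73852 = 4×16275 + 8752
16275 = 1×8752 + 7523
8752 = 1×7523 + 1229
7523 = 6×1229 + 149
1229 = 8×149 + 37
149 = 4×37 + 1
37 = 37×1 + 0
The gcd is 1. Working backward:
1 = 149 − 4·37
1 = −4·1229 + 33·149
1 = 33·7523 − 202·1229
1 = −202·8752 + 235·7523
1 = 235·16275 − 437·8752
1 = −437·73852 + 1983·16275
So 16275·1983 ≡ 1 (mod 73852).

1983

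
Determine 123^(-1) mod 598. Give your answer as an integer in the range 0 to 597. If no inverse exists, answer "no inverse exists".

141

Apply the Euclidean algorithm to 598 and 123:
598 = 4*123 + 106
123 = 1*106 + 17
106 = 6*17 + 4
17 = 4*4 + 1
4 = 4*1 + 0
gcd = 1, so the inverse exists. Back-substitute:
1 = 17 − 4·4
1 = −4·106 + 25·17
1 = 25·123 − 29·106
1 = −29·598 + 141·123
So 123·141 ≡ 1 (mod 598).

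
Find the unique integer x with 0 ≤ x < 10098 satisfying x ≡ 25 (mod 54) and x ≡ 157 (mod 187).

Write x = 25 + 54·k. Then 54·k ≡ 157 − 25 ≡ 132 (mod 187).
Need 54⁻¹ mod 187. Extended Euclid on (187, 54):
187 = 3·54 + 25
54 = 2·25 + 4
25 = 6·4 + 1
4 = 4·1 + 0
Back-substitute:
1 = 25 − 6·4
1 = −6·54 + 13·25
1 = 13·187 − 45·54
54⁻¹ ≡ 142 (mod 187), so k ≡ 142·132 ≡ 44 (mod 187).
x = 25 + 54·44 = 2401.

2401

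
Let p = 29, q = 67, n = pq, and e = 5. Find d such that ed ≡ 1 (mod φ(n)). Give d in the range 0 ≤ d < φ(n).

φ(n) = (p−1)(q−1) = 28·66 = 1848.
Need d with 5·d ≡ 1 (mod 1848). Apply the extended Euclidean algorithm:
1848 = 369·5 + 3
5 = 1·3 + 2
3 = 1·2 + 1
2 = 2·1 + 0
Back-substitute:
1 = 3 − 2
1 = −5 + 2·3
1 = 2·1848 − 739·5
So 5·(-739) ≡ 1 (mod 1848), hence d ≡ -739 ≡ 1109 (mod 1848).

1109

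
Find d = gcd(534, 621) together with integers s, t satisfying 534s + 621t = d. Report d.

3

Euclidean algorithm:
621 = 1·534 + 87
534 = 6·87 + 12
87 = 7·12 + 3
12 = 4·3 + 0
gcd(534, 621) = 3.
Express as a combination:
3 = 87 − 7·12
3 = −7·534 + 43·87
3 = 43·621 − 50·534
So 3 = (43)·621 + (-50)·534.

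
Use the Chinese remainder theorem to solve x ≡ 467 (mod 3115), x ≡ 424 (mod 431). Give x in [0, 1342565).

1081372

Write x = 467 + 3115·k. Then 3115·k ≡ 424 − 467 ≡ 388 (mod 431).
Need 3115⁻¹ mod 431. Extended Euclid on (431, 98):
431 = 4×98 + 39
98 = 2×39 + 20
39 = 1×20 + 19
20 = 1×19 + 1
19 = 19×1 + 0
Back-substitute:
1 = 20 − 19
1 = −39 + 2·20
1 = 2·98 − 5·39
1 = −5·431 + 22·98
3115⁻¹ ≡ 22 (mod 431), so k ≡ 22·388 ≡ 347 (mod 431).
x = 467 + 3115·347 = 1081372.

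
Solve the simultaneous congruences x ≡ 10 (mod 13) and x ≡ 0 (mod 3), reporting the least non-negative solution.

36

Write x = 10 + 13·k. Then 13·k ≡ 0 − 10 ≡ 2 (mod 3).
Need 13⁻¹ mod 3. Extended Euclid on (3, 1):
3 = 3×1 + 0
13⁻¹ ≡ 1 (mod 3), so k ≡ 1·2 ≡ 2 (mod 3).
x = 10 + 13·2 = 36.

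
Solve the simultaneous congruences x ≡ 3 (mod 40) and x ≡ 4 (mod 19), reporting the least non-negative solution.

403

Write x = 3 + 40·k. Then 40·k ≡ 4 − 3 ≡ 1 (mod 19).
Need 40⁻¹ mod 19. Extended Euclid on (19, 2):
19 = 9·2 + 1
2 = 2·1 + 0
Back-substitute:
1 = 19 − 9·2
40⁻¹ ≡ 10 (mod 19), so k ≡ 10·1 ≡ 10 (mod 19).
x = 3 + 40·10 = 403.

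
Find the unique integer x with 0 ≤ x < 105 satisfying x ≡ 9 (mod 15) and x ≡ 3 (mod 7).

Write x = 9 + 15·k. Then 15·k ≡ 3 − 9 ≡ 1 (mod 7).
Need 15⁻¹ mod 7. Extended Euclid on (7, 1):
7 = 7*1 + 0
15⁻¹ ≡ 1 (mod 7), so k ≡ 1·1 ≡ 1 (mod 7).
x = 9 + 15·1 = 24.

24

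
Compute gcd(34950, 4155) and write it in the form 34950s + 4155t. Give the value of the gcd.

Repeated division:
34950 = 8·4155 + 1710
4155 = 2·1710 + 735
1710 = 2·735 + 240
735 = 3·240 + 15
240 = 16·15 + 0
gcd(34950, 4155) = 15.
Express as a combination:
15 = 735 − 3·240
15 = −3·1710 + 7·735
15 = 7·4155 − 17·1710
15 = −17·34950 + 143·4155
So 15 = (-17)·34950 + (143)·4155.

15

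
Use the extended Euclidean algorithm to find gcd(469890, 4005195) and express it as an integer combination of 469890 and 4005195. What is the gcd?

Apply Euclid's algorithm to 4005195 and 469890:
4005195 = 8×469890 + 246075
469890 = 1×246075 + 223815
246075 = 1×223815 + 22260
223815 = 10×22260 + 1215
22260 = 18×1215 + 390
1215 = 3×390 + 45
390 = 8×45 + 30
45 = 1×30 + 15
30 = 2×15 + 0
gcd(469890, 4005195) = 15.
Express as a combination:
15 = 45 − 30
15 = −390 + 9·45
15 = 9·1215 − 28·390
15 = −28·22260 + 513·1215
15 = 513·223815 − 5158·22260
15 = −5158·246075 + 5671·223815
15 = 5671·469890 − 10829·246075
15 = −10829·4005195 + 92303·469890
So 15 = (-10829)·4005195 + (92303)·469890.

15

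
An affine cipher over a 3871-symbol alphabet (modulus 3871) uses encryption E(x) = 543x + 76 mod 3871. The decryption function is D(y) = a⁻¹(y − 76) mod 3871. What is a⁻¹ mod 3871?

Apply the Euclidean algorithm to 3871 and 543:
3871 = 7·543 + 70
543 = 7·70 + 53
70 = 1·53 + 17
53 = 3·17 + 2
17 = 8·2 + 1
2 = 2·1 + 0
Since gcd(543, 3871) = 1, back-substitute to write 1 as a combination:
1 = 17 − 8·2
1 = −8·53 + 25·17
1 = 25·70 − 33·53
1 = −33·543 + 256·70
1 = 256·3871 − 1825·543
Hence 543⁻¹ ≡ -1825 ≡ 2046 (mod 3871).

2046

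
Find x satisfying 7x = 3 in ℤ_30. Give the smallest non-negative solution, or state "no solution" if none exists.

9

First find gcd(7, 30):
30 = 4·7 + 2
7 = 3·2 + 1
2 = 2·1 + 0
gcd = 1, so a unique solution mod 30 exists.
Back-substitute for the Bézout coefficients:
1 = 7 − 3·2
1 = −3·30 + 13·7
So 7·(13) ≡ 1 (mod 30), giving 7⁻¹ ≡ 13.
x ≡ 7⁻¹·3 ≡ 13·3 ≡ 9 (mod 30).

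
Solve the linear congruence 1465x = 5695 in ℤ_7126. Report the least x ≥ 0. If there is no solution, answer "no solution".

First find gcd(1465, 7126):
7126 = 4×1465 + 1266
1465 = 1×1266 + 199
1266 = 6×199 + 72
199 = 2×72 + 55
72 = 1×55 + 17
55 = 3×17 + 4
17 = 4×4 + 1
4 = 4×1 + 0
gcd = 1, so a unique solution mod 7126 exists.
Back-substitute for the Bézout coefficients:
1 = 17 − 4·4
1 = −4·55 + 13·17
1 = 13·72 − 17·55
1 = −17·199 + 47·72
1 = 47·1266 − 299·199
1 = −299·1465 + 346·1266
1 = 346·7126 − 1683·1465
So 1465·(-1683) ≡ 1 (mod 7126), giving 1465⁻¹ ≡ 5443.
x ≡ 1465⁻¹·5695 ≡ 5443·5695 ≡ 6911 (mod 7126).

6911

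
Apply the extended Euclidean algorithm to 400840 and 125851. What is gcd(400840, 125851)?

Apply Euclid's algorithm to 400840 and 125851:
400840 = 3*125851 + 23287
125851 = 5*23287 + 9416
23287 = 2*9416 + 4455
9416 = 2*4455 + 506
4455 = 8*506 + 407
506 = 1*407 + 99
407 = 4*99 + 11
99 = 9*11 + 0
gcd(400840, 125851) = 11.
Express as a combination:
11 = 407 − 4·99
11 = −4·506 + 5·407
11 = 5·4455 − 44·506
11 = −44·9416 + 93·4455
11 = 93·23287 − 230·9416
11 = −230·125851 + 1243·23287
11 = 1243·400840 − 3959·125851
So 11 = (1243)·400840 + (-3959)·125851.

11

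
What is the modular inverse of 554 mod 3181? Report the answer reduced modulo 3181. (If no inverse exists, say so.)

gcd(3181, 554) by repeated division:
3181 = 5×554 + 411
554 = 1×411 + 143
411 = 2×143 + 125
143 = 1×125 + 18
125 = 6×18 + 17
18 = 1×17 + 1
17 = 17×1 + 0
gcd = 1, so the inverse exists. Back-substitute:
1 = 18 − 17
1 = −125 + 7·18
1 = 7·143 − 8·125
1 = −8·411 + 23·143
1 = 23·554 − 31·411
1 = −31·3181 + 178·554
So 554·178 ≡ 1 (mod 3181).

178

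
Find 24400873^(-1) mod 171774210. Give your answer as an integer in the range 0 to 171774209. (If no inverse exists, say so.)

165418327

Run Euclid on (171774210, 24400873):
171774210 = 7*24400873 + 968099
24400873 = 25*968099 + 198398
968099 = 4*198398 + 174507
198398 = 1*174507 + 23891
174507 = 7*23891 + 7270
23891 = 3*7270 + 2081
7270 = 3*2081 + 1027
2081 = 2*1027 + 27
1027 = 38*27 + 1
27 = 27*1 + 0
The gcd is 1. Working backward:
1 = 1027 − 38·27
1 = −38·2081 + 77·1027
1 = 77·7270 − 269·2081
1 = −269·23891 + 884·7270
1 = 884·174507 − 6457·23891
1 = −6457·198398 + 7341·174507
1 = 7341·968099 − 35821·198398
1 = −35821·24400873 + 902866·968099
1 = 902866·171774210 − 6355883·24400873
Hence 24400873⁻¹ ≡ -6355883 ≡ 165418327 (mod 171774210).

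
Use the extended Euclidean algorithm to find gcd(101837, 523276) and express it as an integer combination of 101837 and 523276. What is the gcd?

1

Repeated division:
523276 = 5×101837 + 14091
101837 = 7×14091 + 3200
14091 = 4×3200 + 1291
3200 = 2×1291 + 618
1291 = 2×618 + 55
618 = 11×55 + 13
55 = 4×13 + 3
13 = 4×3 + 1
3 = 3×1 + 0
gcd(101837, 523276) = 1.
Back-substituting:
1 = 13 − 4·3
1 = −4·55 + 17·13
1 = 17·618 − 191·55
1 = −191·1291 + 399·618
1 = 399·3200 − 989·1291
1 = −989·14091 + 4355·3200
1 = 4355·101837 − 31474·14091
1 = −31474·523276 + 161725·101837
So 1 = (-31474)·523276 + (161725)·101837.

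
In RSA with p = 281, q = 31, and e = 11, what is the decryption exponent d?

2291

φ(n) = (p−1)(q−1) = 280·30 = 8400.
Need d with 11·d ≡ 1 (mod 8400). Apply the extended Euclidean algorithm:
8400 = 763·11 + 7
11 = 1·7 + 4
7 = 1·4 + 3
4 = 1·3 + 1
3 = 3·1 + 0
Back-substitute:
1 = 4 − 3
1 = −7 + 2·4
1 = 2·11 − 3·7
1 = −3·8400 + 2291·11
So 11·2291 ≡ 1 (mod 8400), hence d = 2291.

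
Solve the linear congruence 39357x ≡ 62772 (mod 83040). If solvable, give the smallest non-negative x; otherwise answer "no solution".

First find gcd(39357, 83040):
83040 = 2·39357 + 4326
39357 = 9·4326 + 423
4326 = 10·423 + 96
423 = 4·96 + 39
96 = 2·39 + 18
39 = 2·18 + 3
18 = 6·3 + 0
gcd = 3 and 3 | 62772, so solutions exist. Divide through by 3: 13119x ≡ 20924 (mod 27680).
Now find 13119⁻¹ mod 27680:
27680 = 2·13119 + 1442
13119 = 9·1442 + 141
1442 = 10·141 + 32
141 = 4·32 + 13
32 = 2·13 + 6
13 = 2·6 + 1
6 = 6·1 + 0
Back-substitute:
1 = 13 − 2·6
1 = −2·32 + 5·13
1 = 5·141 − 22·32
1 = −22·1442 + 225·141
1 = 225·13119 − 2047·1442
1 = −2047·27680 + 4319·13119
So 13119⁻¹ ≡ 4319 (mod 27680).
Then x ≡ 4319·20924 ≡ 23236 (mod 27680); the smallest non-negative solution is x = 23236.

23236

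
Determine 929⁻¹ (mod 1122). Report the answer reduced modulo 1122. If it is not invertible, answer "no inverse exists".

gcd(1122, 929) by repeated division:
1122 = 1·929 + 193
929 = 4·193 + 157
193 = 1·157 + 36
157 = 4·36 + 13
36 = 2·13 + 10
13 = 1·10 + 3
10 = 3·3 + 1
3 = 3·1 + 0
gcd = 1, so the inverse exists. Back-substitute:
1 = 10 − 3·3
1 = −3·13 + 4·10
1 = 4·36 − 11·13
1 = −11·157 + 48·36
1 = 48·193 − 59·157
1 = −59·929 + 284·193
1 = 284·1122 − 343·929
Hence 929⁻¹ ≡ -343 ≡ 779 (mod 1122).

779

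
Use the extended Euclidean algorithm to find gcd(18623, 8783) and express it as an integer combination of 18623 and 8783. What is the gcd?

Repeated division:
18623 = 2·8783 + 1057
8783 = 8·1057 + 327
1057 = 3·327 + 76
327 = 4·76 + 23
76 = 3·23 + 7
23 = 3·7 + 2
7 = 3·2 + 1
2 = 2·1 + 0
gcd(18623, 8783) = 1.
Working backward:
1 = 7 − 3·2
1 = −3·23 + 10·7
1 = 10·76 − 33·23
1 = −33·327 + 142·76
1 = 142·1057 − 459·327
1 = −459·8783 + 3814·1057
1 = 3814·18623 − 8087·8783
So 1 = (3814)·18623 + (-8087)·8783.

1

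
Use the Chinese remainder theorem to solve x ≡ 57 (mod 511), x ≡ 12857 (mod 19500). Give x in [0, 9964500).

9606857

Write x = 57 + 511·k. Then 511·k ≡ 12857 − 57 ≡ 12800 (mod 19500).
Need 511⁻¹ mod 19500. Extended Euclid on (19500, 511):
19500 = 38·511 + 82
511 = 6·82 + 19
82 = 4·19 + 6
19 = 3·6 + 1
6 = 6·1 + 0
Back-substitute:
1 = 19 − 3·6
1 = −3·82 + 13·19
1 = 13·511 − 81·82
1 = −81·19500 + 3091·511
511⁻¹ ≡ 3091 (mod 19500), so k ≡ 3091·12800 ≡ 18800 (mod 19500).
x = 57 + 511·18800 = 9606857.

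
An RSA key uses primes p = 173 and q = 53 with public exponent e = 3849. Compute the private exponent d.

φ(n) = (p−1)(q−1) = 172·52 = 8944.
Need d with 3849·d ≡ 1 (mod 8944). Apply the extended Euclidean algorithm:
8944 = 2·3849 + 1246
3849 = 3·1246 + 111
1246 = 11·111 + 25
111 = 4·25 + 11
25 = 2·11 + 3
11 = 3·3 + 2
3 = 1·2 + 1
2 = 2·1 + 0
Back-substitute:
1 = 3 − 2
1 = −11 + 4·3
1 = 4·25 − 9·11
1 = −9·111 + 40·25
1 = 40·1246 − 449·111
1 = −449·3849 + 1387·1246
1 = 1387·8944 − 3223·3849
So 3849·(-3223) ≡ 1 (mod 8944), hence d ≡ -3223 ≡ 5721 (mod 8944).

5721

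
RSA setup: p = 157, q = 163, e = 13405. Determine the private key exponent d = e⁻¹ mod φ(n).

4453

φ(n) = (p−1)(q−1) = 156·162 = 25272.
Need d with 13405·d ≡ 1 (mod 25272). Apply the extended Euclidean algorithm:
25272 = 1·13405 + 11867
13405 = 1·11867 + 1538
11867 = 7·1538 + 1101
1538 = 1·1101 + 437
1101 = 2·437 + 227
437 = 1·227 + 210
227 = 1·210 + 17
210 = 12·17 + 6
17 = 2·6 + 5
6 = 1·5 + 1
5 = 5·1 + 0
Back-substitute:
1 = 6 − 5
1 = −17 + 3·6
1 = 3·210 − 37·17
1 = −37·227 + 40·210
1 = 40·437 − 77·227
1 = −77·1101 + 194·437
1 = 194·1538 − 271·1101
1 = −271·11867 + 2091·1538
1 = 2091·13405 − 2362·11867
1 = −2362·25272 + 4453·13405
So 13405·4453 ≡ 1 (mod 25272), hence d = 4453.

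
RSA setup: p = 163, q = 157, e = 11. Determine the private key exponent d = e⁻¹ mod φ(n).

4595

φ(n) = (p−1)(q−1) = 162·156 = 25272.
Need d with 11·d ≡ 1 (mod 25272). Apply the extended Euclidean algorithm:
25272 = 2297*11 + 5
11 = 2*5 + 1
5 = 5*1 + 0
Back-substitute:
1 = 11 − 2·5
1 = −2·25272 + 4595·11
So 11·4595 ≡ 1 (mod 25272), hence d = 4595.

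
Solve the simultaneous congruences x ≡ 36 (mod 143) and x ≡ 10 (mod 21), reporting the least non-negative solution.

2467

Write x = 36 + 143·k. Then 143·k ≡ 10 − 36 ≡ 16 (mod 21).
Need 143⁻¹ mod 21. Extended Euclid on (21, 17):
21 = 1*17 + 4
17 = 4*4 + 1
4 = 4*1 + 0
Back-substitute:
1 = 17 − 4·4
1 = −4·21 + 5·17
143⁻¹ ≡ 5 (mod 21), so k ≡ 5·16 ≡ 17 (mod 21).
x = 36 + 143·17 = 2467.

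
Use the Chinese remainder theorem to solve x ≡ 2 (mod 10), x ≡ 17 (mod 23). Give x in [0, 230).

Write x = 2 + 10·k. Then 10·k ≡ 17 − 2 ≡ 15 (mod 23).
Need 10⁻¹ mod 23. Extended Euclid on (23, 10):
23 = 2·10 + 3
10 = 3·3 + 1
3 = 3·1 + 0
Back-substitute:
1 = 10 − 3·3
1 = −3·23 + 7·10
10⁻¹ ≡ 7 (mod 23), so k ≡ 7·15 ≡ 13 (mod 23).
x = 2 + 10·13 = 132.

132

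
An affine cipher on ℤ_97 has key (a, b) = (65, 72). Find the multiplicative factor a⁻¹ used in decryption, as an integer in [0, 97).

3

gcd(97, 65) by repeated division:
97 = 1*65 + 32
65 = 2*32 + 1
32 = 32*1 + 0
Since gcd(65, 97) = 1, back-substitute to write 1 as a combination:
1 = 65 − 2·32
1 = −2·97 + 3·65
So 65·3 ≡ 1 (mod 97).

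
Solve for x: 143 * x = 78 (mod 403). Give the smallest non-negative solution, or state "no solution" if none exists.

9

First find gcd(143, 403):
403 = 2·143 + 117
143 = 1·117 + 26
117 = 4·26 + 13
26 = 2·13 + 0
gcd = 13 and 13 | 78, so solutions exist. Divide through by 13: 11x ≡ 6 (mod 31).
Now find 11⁻¹ mod 31:
31 = 2*11 + 9
11 = 1*9 + 2
9 = 4*2 + 1
2 = 2*1 + 0
Back-substitute:
1 = 9 − 4·2
1 = −4·11 + 5·9
1 = 5·31 − 14·11
So 11·(-14) ≡ 1 (mod 31), i.e. 11⁻¹ ≡ 17.
Then x ≡ 17·6 ≡ 9 (mod 31); the smallest non-negative solution is x = 9.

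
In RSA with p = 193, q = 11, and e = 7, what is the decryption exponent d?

823

φ(n) = (p−1)(q−1) = 192·10 = 1920.
Need d with 7·d ≡ 1 (mod 1920). Apply the extended Euclidean algorithm:
1920 = 274×7 + 2
7 = 3×2 + 1
2 = 2×1 + 0
Back-substitute:
1 = 7 − 3·2
1 = −3·1920 + 823·7
So 7·823 ≡ 1 (mod 1920), hence d = 823.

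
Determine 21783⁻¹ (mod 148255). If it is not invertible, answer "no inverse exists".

136222

Run Euclid on (148255, 21783):
148255 = 6*21783 + 17557
21783 = 1*17557 + 4226
17557 = 4*4226 + 653
4226 = 6*653 + 308
653 = 2*308 + 37
308 = 8*37 + 12
37 = 3*12 + 1
12 = 12*1 + 0
Since gcd(21783, 148255) = 1, back-substitute to write 1 as a combination:
1 = 37 − 3·12
1 = −3·308 + 25·37
1 = 25·653 − 53·308
1 = −53·4226 + 343·653
1 = 343·17557 − 1425·4226
1 = −1425·21783 + 1768·17557
1 = 1768·148255 − 12033·21783
Hence 21783⁻¹ ≡ -12033 ≡ 136222 (mod 148255).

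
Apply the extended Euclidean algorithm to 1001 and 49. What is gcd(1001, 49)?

7

Repeated division:
1001 = 20×49 + 21
49 = 2×21 + 7
21 = 3×7 + 0
gcd(1001, 49) = 7.
Express as a combination:
7 = 49 − 2·21
7 = −2·1001 + 41·49
So 7 = (-2)·1001 + (41)·49.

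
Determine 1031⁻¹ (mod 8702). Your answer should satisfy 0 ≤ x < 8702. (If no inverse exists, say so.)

4811

Run Euclid on (8702, 1031):
8702 = 8×1031 + 454
1031 = 2×454 + 123
454 = 3×123 + 85
123 = 1×85 + 38
85 = 2×38 + 9
38 = 4×9 + 2
9 = 4×2 + 1
2 = 2×1 + 0
gcd = 1, so the inverse exists. Back-substitute:
1 = 9 − 4·2
1 = −4·38 + 17·9
1 = 17·85 − 38·38
1 = −38·123 + 55·85
1 = 55·454 − 203·123
1 = −203·1031 + 461·454
1 = 461·8702 − 3891·1031
Hence 1031⁻¹ ≡ -3891 ≡ 4811 (mod 8702).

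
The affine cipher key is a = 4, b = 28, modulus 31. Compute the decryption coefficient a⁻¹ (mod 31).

8

Extended Euclidean algorithm:
31 = 7×4 + 3
4 = 1×3 + 1
3 = 3×1 + 0
Since gcd(4, 31) = 1, back-substitute to write 1 as a combination:
1 = 4 − 3
1 = −31 + 8·4
So 4·8 ≡ 1 (mod 31).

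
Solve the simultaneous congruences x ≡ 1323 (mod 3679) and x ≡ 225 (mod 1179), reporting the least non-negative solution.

3577311

Write x = 1323 + 3679·k. Then 3679·k ≡ 225 − 1323 ≡ 81 (mod 1179).
Need 3679⁻¹ mod 1179. Extended Euclid on (1179, 142):
1179 = 8×142 + 43
142 = 3×43 + 13
43 = 3×13 + 4
13 = 3×4 + 1
4 = 4×1 + 0
Back-substitute:
1 = 13 − 3·4
1 = −3·43 + 10·13
1 = 10·142 − 33·43
1 = −33·1179 + 274·142
3679⁻¹ ≡ 274 (mod 1179), so k ≡ 274·81 ≡ 972 (mod 1179).
x = 1323 + 3679·972 = 3577311.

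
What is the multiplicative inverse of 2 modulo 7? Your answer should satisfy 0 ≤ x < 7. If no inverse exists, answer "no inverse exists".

4

gcd(7, 2) by repeated division:
7 = 3×2 + 1
2 = 2×1 + 0
gcd = 1, so the inverse exists. Back-substitute:
1 = 7 − 3·2
Thus 2·(-3) ≡ 1 (mod 7); reducing, -3 mod 7 = 4.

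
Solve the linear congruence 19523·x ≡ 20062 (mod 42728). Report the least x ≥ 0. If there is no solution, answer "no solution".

4306

First find gcd(19523, 42728):
42728 = 2×19523 + 3682
19523 = 5×3682 + 1113
3682 = 3×1113 + 343
1113 = 3×343 + 84
343 = 4×84 + 7
84 = 12×7 + 0
gcd = 7 and 7 | 20062, so solutions exist. Divide through by 7: 2789x ≡ 2866 (mod 6104).
Now find 2789⁻¹ mod 6104:
6104 = 2×2789 + 526
2789 = 5×526 + 159
526 = 3×159 + 49
159 = 3×49 + 12
49 = 4×12 + 1
12 = 12×1 + 0
Back-substitute:
1 = 49 − 4·12
1 = −4·159 + 13·49
1 = 13·526 − 43·159
1 = −43·2789 + 228·526
1 = 228·6104 − 499·2789
So 2789·(-499) ≡ 1 (mod 6104), i.e. 2789⁻¹ ≡ 5605.
Then x ≡ 5605·2866 ≡ 4306 (mod 6104); the smallest non-negative solution is x = 4306.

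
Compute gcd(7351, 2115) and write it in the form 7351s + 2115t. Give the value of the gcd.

1

Euclidean algorithm:
7351 = 3·2115 + 1006
2115 = 2·1006 + 103
1006 = 9·103 + 79
103 = 1·79 + 24
79 = 3·24 + 7
24 = 3·7 + 3
7 = 2·3 + 1
3 = 3·1 + 0
gcd(7351, 2115) = 1.
Working backward:
1 = 7 − 2·3
1 = −2·24 + 7·7
1 = 7·79 − 23·24
1 = −23·103 + 30·79
1 = 30·1006 − 293·103
1 = −293·2115 + 616·1006
1 = 616·7351 − 2141·2115
So 1 = (616)·7351 + (-2141)·2115.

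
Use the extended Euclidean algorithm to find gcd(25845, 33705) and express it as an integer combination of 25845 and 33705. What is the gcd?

15

Repeated division:
33705 = 1·25845 + 7860
25845 = 3·7860 + 2265
7860 = 3·2265 + 1065
2265 = 2·1065 + 135
1065 = 7·135 + 120
135 = 1·120 + 15
120 = 8·15 + 0
gcd(25845, 33705) = 15.
Back-substituting:
15 = 135 − 120
15 = −1065 + 8·135
15 = 8·2265 − 17·1065
15 = −17·7860 + 59·2265
15 = 59·25845 − 194·7860
15 = −194·33705 + 253·25845
So 15 = (-194)·33705 + (253)·25845.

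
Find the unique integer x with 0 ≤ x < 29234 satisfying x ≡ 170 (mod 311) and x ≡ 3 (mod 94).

26605

Write x = 170 + 311·k. Then 311·k ≡ 3 − 170 ≡ 21 (mod 94).
Need 311⁻¹ mod 94. Extended Euclid on (94, 29):
94 = 3×29 + 7
29 = 4×7 + 1
7 = 7×1 + 0
Back-substitute:
1 = 29 − 4·7
1 = −4·94 + 13·29
311⁻¹ ≡ 13 (mod 94), so k ≡ 13·21 ≡ 85 (mod 94).
x = 170 + 311·85 = 26605.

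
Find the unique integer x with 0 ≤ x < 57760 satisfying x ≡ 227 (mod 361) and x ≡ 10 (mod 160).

Write x = 227 + 361·k. Then 361·k ≡ 10 − 227 ≡ 103 (mod 160).
Need 361⁻¹ mod 160. Extended Euclid on (160, 41):
160 = 3×41 + 37
41 = 1×37 + 4
37 = 9×4 + 1
4 = 4×1 + 0
Back-substitute:
1 = 37 − 9·4
1 = −9·41 + 10·37
1 = 10·160 − 39·41
361⁻¹ ≡ 121 (mod 160), so k ≡ 121·103 ≡ 143 (mod 160).
x = 227 + 361·143 = 51850.

51850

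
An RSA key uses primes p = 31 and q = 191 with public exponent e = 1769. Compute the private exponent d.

29

φ(n) = (p−1)(q−1) = 30·190 = 5700.
Need d with 1769·d ≡ 1 (mod 5700). Apply the extended Euclidean algorithm:
5700 = 3×1769 + 393
1769 = 4×393 + 197
393 = 1×197 + 196
197 = 1×196 + 1
196 = 196×1 + 0
Back-substitute:
1 = 197 − 196
1 = −393 + 2·197
1 = 2·1769 − 9·393
1 = −9·5700 + 29·1769
So 1769·29 ≡ 1 (mod 5700), hence d = 29.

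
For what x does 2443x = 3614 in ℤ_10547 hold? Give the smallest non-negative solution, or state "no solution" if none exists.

First find gcd(2443, 10547):
10547 = 4×2443 + 775
2443 = 3×775 + 118
775 = 6×118 + 67
118 = 1×67 + 51
67 = 1×51 + 16
51 = 3×16 + 3
16 = 5×3 + 1
3 = 3×1 + 0
gcd = 1, so a unique solution mod 10547 exists.
Back-substitute for the Bézout coefficients:
1 = 16 − 5·3
1 = −5·51 + 16·16
1 = 16·67 − 21·51
1 = −21·118 + 37·67
1 = 37·775 − 243·118
1 = −243·2443 + 766·775
1 = 766·10547 − 3307·2443
So 2443·(-3307) ≡ 1 (mod 10547), giving 2443⁻¹ ≡ 7240.
x ≡ 2443⁻¹·3614 ≡ 7240·3614 ≡ 8800 (mod 10547).

8800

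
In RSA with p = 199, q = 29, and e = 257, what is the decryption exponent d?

5393

φ(n) = (p−1)(q−1) = 198·28 = 5544.
Need d with 257·d ≡ 1 (mod 5544). Apply the extended Euclidean algorithm:
5544 = 21×257 + 147
257 = 1×147 + 110
147 = 1×110 + 37
110 = 2×37 + 36
37 = 1×36 + 1
36 = 36×1 + 0
Back-substitute:
1 = 37 − 36
1 = −110 + 3·37
1 = 3·147 − 4·110
1 = −4·257 + 7·147
1 = 7·5544 − 151·257
So 257·(-151) ≡ 1 (mod 5544), hence d ≡ -151 ≡ 5393 (mod 5544).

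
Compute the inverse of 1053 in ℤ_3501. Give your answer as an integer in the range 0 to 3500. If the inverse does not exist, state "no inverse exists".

no inverse exists

Compute gcd(1053, 3501):
3501 = 3*1053 + 342
1053 = 3*342 + 27
342 = 12*27 + 18
27 = 1*18 + 9
18 = 2*9 + 0
Since gcd = 9 > 1, 1053 is not a unit mod 3501.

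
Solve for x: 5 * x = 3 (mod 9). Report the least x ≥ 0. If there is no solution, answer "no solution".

First find gcd(5, 9):
9 = 1*5 + 4
5 = 1*4 + 1
4 = 4*1 + 0
gcd = 1, so a unique solution mod 9 exists.
Back-substitute for the Bézout coefficients:
1 = 5 − 4
1 = −9 + 2·5
So 5·(2) ≡ 1 (mod 9), giving 5⁻¹ ≡ 2.
x ≡ 5⁻¹·3 ≡ 2·3 ≡ 6 (mod 9).

6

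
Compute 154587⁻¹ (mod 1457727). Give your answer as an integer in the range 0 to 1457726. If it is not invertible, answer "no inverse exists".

Compute gcd(154587, 1457727):
1457727 = 9×154587 + 66444
154587 = 2×66444 + 21699
66444 = 3×21699 + 1347
21699 = 16×1347 + 147
1347 = 9×147 + 24
147 = 6×24 + 3
24 = 8×3 + 0
Since gcd = 3 > 1, 154587 is not a unit mod 1457727.

no inverse exists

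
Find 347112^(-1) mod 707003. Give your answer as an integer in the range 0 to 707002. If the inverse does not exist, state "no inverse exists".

Apply the Euclidean algorithm to 707003 and 347112:
707003 = 2*347112 + 12779
347112 = 27*12779 + 2079
12779 = 6*2079 + 305
2079 = 6*305 + 249
305 = 1*249 + 56
249 = 4*56 + 25
56 = 2*25 + 6
25 = 4*6 + 1
6 = 6*1 + 0
gcd = 1, so the inverse exists. Back-substitute:
1 = 25 − 4·6
1 = −4·56 + 9·25
1 = 9·249 − 40·56
1 = −40·305 + 49·249
1 = 49·2079 − 334·305
1 = −334·12779 + 2053·2079
1 = 2053·347112 − 55765·12779
1 = −55765·707003 + 113583·347112
So 347112·113583 ≡ 1 (mod 707003).

113583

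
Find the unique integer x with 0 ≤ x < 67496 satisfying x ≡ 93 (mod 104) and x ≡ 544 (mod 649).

40133

Write x = 93 + 104·k. Then 104·k ≡ 544 − 93 ≡ 451 (mod 649).
Need 104⁻¹ mod 649. Extended Euclid on (649, 104):
649 = 6×104 + 25
104 = 4×25 + 4
25 = 6×4 + 1
4 = 4×1 + 0
Back-substitute:
1 = 25 − 6·4
1 = −6·104 + 25·25
1 = 25·649 − 156·104
104⁻¹ ≡ 493 (mod 649), so k ≡ 493·451 ≡ 385 (mod 649).
x = 93 + 104·385 = 40133.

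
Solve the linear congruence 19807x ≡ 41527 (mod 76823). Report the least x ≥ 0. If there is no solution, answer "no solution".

First find gcd(19807, 76823):
76823 = 3*19807 + 17402
19807 = 1*17402 + 2405
17402 = 7*2405 + 567
2405 = 4*567 + 137
567 = 4*137 + 19
137 = 7*19 + 4
19 = 4*4 + 3
4 = 1*3 + 1
3 = 3*1 + 0
gcd = 1, so a unique solution mod 76823 exists.
Back-substitute for the Bézout coefficients:
1 = 4 − 3
1 = −19 + 5·4
1 = 5·137 − 36·19
1 = −36·567 + 149·137
1 = 149·2405 − 632·567
1 = −632·17402 + 4573·2405
1 = 4573·19807 − 5205·17402
1 = −5205·76823 + 20188·19807
So 19807·(20188) ≡ 1 (mod 76823), giving 19807⁻¹ ≡ 20188.
x ≡ 19807⁻¹·41527 ≡ 20188·41527 ≡ 54500 (mod 76823).

54500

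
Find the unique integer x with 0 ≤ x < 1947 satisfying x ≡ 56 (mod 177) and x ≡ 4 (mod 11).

587

Write x = 56 + 177·k. Then 177·k ≡ 4 − 56 ≡ 3 (mod 11).
Need 177⁻¹ mod 11. Extended Euclid on (11, 1):
11 = 11*1 + 0
177⁻¹ ≡ 1 (mod 11), so k ≡ 1·3 ≡ 3 (mod 11).
x = 56 + 177·3 = 587.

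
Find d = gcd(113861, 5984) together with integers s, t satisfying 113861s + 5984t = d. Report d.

Repeated division:
113861 = 19*5984 + 165
5984 = 36*165 + 44
165 = 3*44 + 33
44 = 1*33 + 11
33 = 3*11 + 0
gcd(113861, 5984) = 11.
Express as a combination:
11 = 44 − 33
11 = −165 + 4·44
11 = 4·5984 − 145·165
11 = −145·113861 + 2759·5984
So 11 = (-145)·113861 + (2759)·5984.

11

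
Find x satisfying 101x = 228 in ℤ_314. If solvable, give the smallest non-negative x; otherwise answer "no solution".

First find gcd(101, 314):
314 = 3·101 + 11
101 = 9·11 + 2
11 = 5·2 + 1
2 = 2·1 + 0
gcd = 1, so a unique solution mod 314 exists.
Back-substitute for the Bézout coefficients:
1 = 11 − 5·2
1 = −5·101 + 46·11
1 = 46·314 − 143·101
So 101·(-143) ≡ 1 (mod 314), giving 101⁻¹ ≡ 171.
x ≡ 101⁻¹·228 ≡ 171·228 ≡ 52 (mod 314).

52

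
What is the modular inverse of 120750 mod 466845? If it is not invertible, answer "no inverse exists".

Euclidean algorithm on 466845, 120750:
466845 = 3×120750 + 104595
120750 = 1×104595 + 16155
104595 = 6×16155 + 7665
16155 = 2×7665 + 825
7665 = 9×825 + 240
825 = 3×240 + 105
240 = 2×105 + 30
105 = 3×30 + 15
30 = 2×15 + 0
gcd(120750, 466845) = 15 ≠ 1, so 120750 has no multiplicative inverse modulo 466845.

no inverse exists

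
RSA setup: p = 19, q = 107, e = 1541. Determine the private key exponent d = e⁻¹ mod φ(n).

φ(n) = (p−1)(q−1) = 18·106 = 1908.
Need d with 1541·d ≡ 1 (mod 1908). Apply the extended Euclidean algorithm:
1908 = 1·1541 + 367
1541 = 4·367 + 73
367 = 5·73 + 2
73 = 36·2 + 1
2 = 2·1 + 0
Back-substitute:
1 = 73 − 36·2
1 = −36·367 + 181·73
1 = 181·1541 − 760·367
1 = −760·1908 + 941·1541
So 1541·941 ≡ 1 (mod 1908), hence d = 941.

941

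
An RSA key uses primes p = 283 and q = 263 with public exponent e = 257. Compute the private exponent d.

10637

φ(n) = (p−1)(q−1) = 282·262 = 73884.
Need d with 257·d ≡ 1 (mod 73884). Apply the extended Euclidean algorithm:
73884 = 287·257 + 125
257 = 2·125 + 7
125 = 17·7 + 6
7 = 1·6 + 1
6 = 6·1 + 0
Back-substitute:
1 = 7 − 6
1 = −125 + 18·7
1 = 18·257 − 37·125
1 = −37·73884 + 10637·257
So 257·10637 ≡ 1 (mod 73884), hence d = 10637.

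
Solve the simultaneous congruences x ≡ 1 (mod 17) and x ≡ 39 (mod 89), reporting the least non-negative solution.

1463

Write x = 1 + 17·k. Then 17·k ≡ 39 − 1 ≡ 38 (mod 89).
Need 17⁻¹ mod 89. Extended Euclid on (89, 17):
89 = 5×17 + 4
17 = 4×4 + 1
4 = 4×1 + 0
Back-substitute:
1 = 17 − 4·4
1 = −4·89 + 21·17
17⁻¹ ≡ 21 (mod 89), so k ≡ 21·38 ≡ 86 (mod 89).
x = 1 + 17·86 = 1463.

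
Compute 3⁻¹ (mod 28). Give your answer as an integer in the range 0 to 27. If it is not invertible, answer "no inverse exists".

19

gcd(28, 3) by repeated division:
28 = 9·3 + 1
3 = 3·1 + 0
gcd = 1, so the inverse exists. Back-substitute:
1 = 28 − 9·3
Hence 3⁻¹ ≡ -9 ≡ 19 (mod 28).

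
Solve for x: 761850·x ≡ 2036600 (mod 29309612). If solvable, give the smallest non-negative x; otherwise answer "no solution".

First find gcd(761850, 29309612):
29309612 = 38*761850 + 359312
761850 = 2*359312 + 43226
359312 = 8*43226 + 13504
43226 = 3*13504 + 2714
13504 = 4*2714 + 2648
2714 = 1*2648 + 66
2648 = 40*66 + 8
66 = 8*8 + 2
8 = 4*2 + 0
gcd = 2 and 2 | 2036600, so solutions exist. Divide through by 2: 380925x ≡ 1018300 (mod 14654806).
Now find 380925⁻¹ mod 14654806:
14654806 = 38*380925 + 179656
380925 = 2*179656 + 21613
179656 = 8*21613 + 6752
21613 = 3*6752 + 1357
6752 = 4*1357 + 1324
1357 = 1*1324 + 33
1324 = 40*33 + 4
33 = 8*4 + 1
4 = 4*1 + 0
Back-substitute:
1 = 33 − 8·4
1 = −8·1324 + 321·33
1 = 321·1357 − 329·1324
1 = −329·6752 + 1637·1357
1 = 1637·21613 − 5240·6752
1 = −5240·179656 + 43557·21613
1 = 43557·380925 − 92354·179656
1 = −92354·14654806 + 3553009·380925
So 380925⁻¹ ≡ 3553009 (mod 14654806).
Then x ≡ 3553009·1018300 ≡ 6595002 (mod 14654806); the smallest non-negative solution is x = 6595002.

6595002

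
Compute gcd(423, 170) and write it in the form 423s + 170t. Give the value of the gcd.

Repeated division:
423 = 2*170 + 83
170 = 2*83 + 4
83 = 20*4 + 3
4 = 1*3 + 1
3 = 3*1 + 0
gcd(423, 170) = 1.
Back-substituting:
1 = 4 − 3
1 = −83 + 21·4
1 = 21·170 − 43·83
1 = −43·423 + 107·170
So 1 = (-43)·423 + (107)·170.

1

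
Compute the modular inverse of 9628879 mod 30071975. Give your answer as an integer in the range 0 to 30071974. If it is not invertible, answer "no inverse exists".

28960644

Extended Euclidean algorithm:
30071975 = 3×9628879 + 1185338
9628879 = 8×1185338 + 146175
1185338 = 8×146175 + 15938
146175 = 9×15938 + 2733
15938 = 5×2733 + 2273
2733 = 1×2273 + 460
2273 = 4×460 + 433
460 = 1×433 + 27
433 = 16×27 + 1
27 = 27×1 + 0
Since gcd(9628879, 30071975) = 1, back-substitute to write 1 as a combination:
1 = 433 − 16·27
1 = −16·460 + 17·433
1 = 17·2273 − 84·460
1 = −84·2733 + 101·2273
1 = 101·15938 − 589·2733
1 = −589·146175 + 5402·15938
1 = 5402·1185338 − 43805·146175
1 = −43805·9628879 + 355842·1185338
1 = 355842·30071975 − 1111331·9628879
Thus 9628879·(-1111331) ≡ 1 (mod 30071975); reducing, -1111331 mod 30071975 = 28960644.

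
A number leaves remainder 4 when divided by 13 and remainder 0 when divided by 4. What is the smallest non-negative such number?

Write x = 4 + 13·k. Then 13·k ≡ 0 − 4 ≡ 0 (mod 4).
Need 13⁻¹ mod 4. Extended Euclid on (4, 1):
4 = 4*1 + 0
13⁻¹ ≡ 1 (mod 4), so k ≡ 1·0 ≡ 0 (mod 4).
x = 4 + 13·0 = 4.

4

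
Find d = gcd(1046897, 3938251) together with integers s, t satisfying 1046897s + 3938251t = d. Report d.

Apply Euclid's algorithm to 3938251 and 1046897:
3938251 = 3*1046897 + 797560
1046897 = 1*797560 + 249337
797560 = 3*249337 + 49549
249337 = 5*49549 + 1592
49549 = 31*1592 + 197
1592 = 8*197 + 16
197 = 12*16 + 5
16 = 3*5 + 1
5 = 5*1 + 0
gcd(1046897, 3938251) = 1.
Back-substituting:
1 = 16 − 3·5
1 = −3·197 + 37·16
1 = 37·1592 − 299·197
1 = −299·49549 + 9306·1592
1 = 9306·249337 − 46829·49549
1 = −46829·797560 + 149793·249337
1 = 149793·1046897 − 196622·797560
1 = −196622·3938251 + 739659·1046897
So 1 = (-196622)·3938251 + (739659)·1046897.

1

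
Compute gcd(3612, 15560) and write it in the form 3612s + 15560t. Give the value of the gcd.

Apply Euclid's algorithm to 15560 and 3612:
15560 = 4·3612 + 1112
3612 = 3·1112 + 276
1112 = 4·276 + 8
276 = 34·8 + 4
8 = 2·4 + 0
gcd(3612, 15560) = 4.
Working backward:
4 = 276 − 34·8
4 = −34·1112 + 137·276
4 = 137·3612 − 445·1112
4 = −445·15560 + 1917·3612
So 4 = (-445)·15560 + (1917)·3612.

4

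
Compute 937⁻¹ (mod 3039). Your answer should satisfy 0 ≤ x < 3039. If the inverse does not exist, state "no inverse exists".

Apply the Euclidean algorithm to 3039 and 937:
3039 = 3·937 + 228
937 = 4·228 + 25
228 = 9·25 + 3
25 = 8·3 + 1
3 = 3·1 + 0
Since gcd(937, 3039) = 1, back-substitute to write 1 as a combination:
1 = 25 − 8·3
1 = −8·228 + 73·25
1 = 73·937 − 300·228
1 = −300·3039 + 973·937
So 937·973 ≡ 1 (mod 3039).

973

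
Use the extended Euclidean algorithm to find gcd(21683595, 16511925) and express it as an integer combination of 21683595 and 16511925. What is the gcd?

15

Euclidean algorithm:
21683595 = 1×16511925 + 5171670
16511925 = 3×5171670 + 996915
5171670 = 5×996915 + 187095
996915 = 5×187095 + 61440
187095 = 3×61440 + 2775
61440 = 22×2775 + 390
2775 = 7×390 + 45
390 = 8×45 + 30
45 = 1×30 + 15
30 = 2×15 + 0
gcd(21683595, 16511925) = 15.
Express as a combination:
15 = 45 − 30
15 = −390 + 9·45
15 = 9·2775 − 64·390
15 = −64·61440 + 1417·2775
15 = 1417·187095 − 4315·61440
15 = −4315·996915 + 22992·187095
15 = 22992·5171670 − 119275·996915
15 = −119275·16511925 + 380817·5171670
15 = 380817·21683595 − 500092·16511925
So 15 = (380817)·21683595 + (-500092)·16511925.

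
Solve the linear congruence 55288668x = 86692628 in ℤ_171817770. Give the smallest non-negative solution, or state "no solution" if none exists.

no solution

gcd(55288668, 171817770):
171817770 = 3×55288668 + 5951766
55288668 = 9×5951766 + 1722774
5951766 = 3×1722774 + 783444
1722774 = 2×783444 + 155886
783444 = 5×155886 + 4014
155886 = 38×4014 + 3354
4014 = 1×3354 + 660
3354 = 5×660 + 54
660 = 12×54 + 12
54 = 4×12 + 6
12 = 2×6 + 0
gcd = 6, but 6 ∤ 86692628, so the congruence has no solution.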